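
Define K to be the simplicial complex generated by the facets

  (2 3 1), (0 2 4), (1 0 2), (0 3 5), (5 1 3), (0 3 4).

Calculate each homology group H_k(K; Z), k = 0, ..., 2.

H_0 ≅ Z,  H_1 ≅ Z,  H_2 = 0.

Take the total order 0 < 1 < 2 < 3 < 4 < 5 on the vertex set. Then K (dimension 2) consists of the simplices:

  0-simplices (6): [0], [1], [2], [3], [4], [5]
  1-simplices (12): [0,1], [0,2], [0,3], [0,4], [0,5], [1,2], [1,3], [1,5], [2,3], [2,4], [3,4], [3,5]
  2-simplices (6): [0,1,2], [0,2,4], [0,3,4], [0,3,5], [1,2,3], [1,3,5]

so the chain groups are C_0 ≅ Z^6, C_1 ≅ Z^12, C_2 ≅ Z^6.

The boundary map ∂_1: C_1 → C_0 is given by ∂[p,q] = [q] − [p].
The resulting 6×12 matrix has rank 5, and its Smith normal form has invariant factors (1,1,1,1,1).

∂_2: C_2 → C_1 maps a triangle to the signed sum of its edges. For instance
  ∂[0,2,4] = [2,4] − [0,4] + [0,2],
  ∂[0,3,4] = [3,4] − [0,4] + [0,3].
The resulting 12×6 matrix has rank 6, and its Smith normal form has invariant factors (1,1,1,1,1,1).

Now H_k = ker ∂_k / im ∂_{k+1}, so:

  H_0: rank C_0 − rank ∂_1 = 6 − 5 = 1, and the invariant factors of ∂_1 are all 1, so H_0 ≅ Z.
  H_1: rank ker ∂_1 − rank ∂_2 = (12 − 5) − 6 = 1, and the invariant factors of ∂_2 are all 1, so H_1 ≅ Z.
  H_2: rank ker ∂_2 − rank ∂_3 = (6 − 6) − 0 = 0, and there is no ∂_3, so H_2 ≅ 0.

As a check, the Euler characteristic is 6 − 12 + 6 = 0, which agrees with 1 − 1 + 0 = 0.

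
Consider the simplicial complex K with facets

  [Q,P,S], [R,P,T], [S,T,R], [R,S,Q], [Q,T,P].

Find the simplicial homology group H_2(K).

We work with the vertex ordering P < Q < R < S < T. The simplices of K, each written with vertices in increasing order, are:

  0-simplices (5): P, Q, R, S, T
  1-simplices (10): PQ, PR, PS, PT, QR, QS, QT, RS, RT, ST
  2-simplices (5): PQS, PQT, PRT, QRS, RST

so the chain groups are C_0 ≅ Z^5, C_1 ≅ Z^10, C_2 ≅ Z^5.

Boundary ∂_1: C_1 → C_0 sends each edge [p,q] (with p < q) to q − p.
The resulting 5×10 matrix has rank 4, and its Smith normal form has invariant factors (1,1,1,1).

∂_2: C_2 → C_1 maps a triangle to the signed sum of its edges. For instance
  ∂PQS = QS − PS + PQ,
  ∂QRS = RS − QS + QR.
This gives a 10×5 integer matrix of rank 5; reducing to Smith normal form yields diagonal entries (1,1,1,1,1).

Reading off H_k = ker ∂_k / im ∂_{k+1}:

  H_2: rank ker ∂_2 − rank ∂_3 = (5 − 5) − 0 = 0, and there is no ∂_3, so H_2 ≅ 0.

H_2 = 0.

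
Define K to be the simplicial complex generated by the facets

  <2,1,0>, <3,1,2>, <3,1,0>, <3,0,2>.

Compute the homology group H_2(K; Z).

H_2 = Z.

Fix the vertex order 0 < 1 < 2 < 3 and write every simplex with vertices in increasing order. Then dim K = 2 and the simplices of K are:

  0-simplices (4): [0], [1], [2], [3]
  1-simplices (6): [0,1], [0,2], [0,3], [1,2], [1,3], [2,3]
  2-simplices (4): [0,1,2], [0,1,3], [0,2,3], [1,2,3]

Hence C_0 ≅ Z^4, C_1 ≅ Z^6, C_2 ≅ Z^4.

The boundary map ∂_1: C_1 → C_0 sends each edge [p,q] (with p < q) to q − p.
As a 4×6 matrix over Z this has rank 3, with invariant factors (1,1,1).

The boundary map ∂_2: C_2 → C_1 acts by ∂[p,q,r] = [q,r] − [p,r] + [p,q]. For instance
  ∂[1,2,3] = [2,3] − [1,3] + [1,2],
  ∂[0,1,3] = [1,3] − [0,3] + [0,1].
The 6×4 boundary matrix has rank 3 and Smith normal form diag(1,1,1).

From H_k ≅ ker(∂_k) / im(∂_{k+1}) we obtain:

  H_2: rank ker ∂_2 − rank ∂_3 = (4 − 3) − 0 = 1, and there is no ∂_3, so H_2 = Z.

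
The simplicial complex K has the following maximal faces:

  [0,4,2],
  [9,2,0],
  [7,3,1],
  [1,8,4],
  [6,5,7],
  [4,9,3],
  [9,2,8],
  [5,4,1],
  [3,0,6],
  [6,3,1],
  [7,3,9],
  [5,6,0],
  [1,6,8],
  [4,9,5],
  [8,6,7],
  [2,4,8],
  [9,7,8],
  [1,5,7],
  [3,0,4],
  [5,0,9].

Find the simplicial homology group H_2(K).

Order the vertices as 0 < 1 < 2 < 3 < 4 < 5 < 6 < 7 < 8 < 9. Listing each simplex with vertices in this order, K has dimension 2 with simplices:

  0-simplices (10): [0], [1], [2], [3], [4], [5], [6], [7], [8], [9]
  1-simplices (30): (30 of them)
  2-simplices (20): (20 of them)

so the chain groups are C_0 ≅ Z^10, C_1 ≅ Z^30, C_2 ≅ Z^20.

∂_1: C_1 → C_0 maps an edge to its endpoints' difference, ∂[p,q] = q − p.
The 10×30 boundary matrix has rank 9 and Smith normal form diag(1,1,1,1,1,1,1,1,1).

The boundary map ∂_2: C_2 → C_1 maps a triangle to the signed sum of its edges. For instance
  ∂[1,3,7] = [3,7] − [1,7] + [1,3],
  ∂[6,7,8] = [7,8] − [6,8] + [6,7].
As a 30×20 matrix over Z this has rank 20, with invariant factors (1,1,1,1,1,1,1,1,1,1,1,1,1,1,1,1,1,1,1,2).

Reading off H_k = ker ∂_k / im ∂_{k+1}:

  H_2: rank ker ∂_2 − rank ∂_3 = (20 − 20) − 0 = 0, and there is no ∂_3, so H_2 ≅ 0.

(K is a triangulation of the Klein bottle.)

H_2 = 0.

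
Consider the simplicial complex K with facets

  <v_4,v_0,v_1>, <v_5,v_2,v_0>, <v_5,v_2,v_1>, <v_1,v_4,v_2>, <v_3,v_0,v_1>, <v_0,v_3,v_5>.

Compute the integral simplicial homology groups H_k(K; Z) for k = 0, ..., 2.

K has 6 vertices, 12 edges, 6 triangles.
rank ∂_0 = 0, rank ∂_1 = 5 ⇒ b_0 = 6 − 0 − 5 = 1; all invariant factors of ∂_1 are 1 so no torsion. So H_0 = Z.
rank ∂_1 = 5, rank ∂_2 = 6 ⇒ b_1 = 12 − 5 − 6 = 1; all invariant factors of ∂_2 are 1 so no torsion. So H_1 = Z.
rank ∂_2 = 6, rank ∂_3 = 0 ⇒ b_2 = 6 − 6 − 0 = 0. So H_2 = 0.

H_0 = Z,  H_1 = Z,  H_2 = 0.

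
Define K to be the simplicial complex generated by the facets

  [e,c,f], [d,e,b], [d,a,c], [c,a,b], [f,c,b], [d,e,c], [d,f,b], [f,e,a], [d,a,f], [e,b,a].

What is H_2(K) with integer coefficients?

H_2 = 0.

Fix the vertex order a < b < c < d < e < f and write every simplex with vertices in increasing order. Then dim K = 2 and the simplices of K are:

  0-simplices (6): a, b, c, d, e, f
  1-simplices (15): ab, ac, ad, ae, af, bc, bd, be, bf, cd, ce, cf, de, df, ef
  2-simplices (10): abc, abe, acd, adf, aef, bcf, bde, bdf, cde, cef

giving chain groups C_0 ≅ Z^6, C_1 ≅ Z^15, C_2 ≅ Z^10.

∂_1: C_1 → C_0 is given by ∂[p,q] = [q] − [p].
The 6×15 boundary matrix has rank 5 and Smith normal form diag(1,1,1,1,1).

Boundary ∂_2: C_2 → C_1 acts by ∂[p,q,r] = [q,r] − [p,r] + [p,q]. For instance
  ∂cde = de − ce + cd,
  ∂bdf = df − bf + bd.
This gives a 15×10 integer matrix of rank 10; reducing to Smith normal form yields diagonal entries (1,1,1,1,1,1,1,1,1,2).

From H_k ≅ ker(∂_k) / im(∂_{k+1}) we obtain:

  H_2: rank ker ∂_2 − rank ∂_3 = (10 − 10) − 0 = 0, and there is no ∂_3, so H_2 = 0.

(K is a triangulation of the real projective plane RP^2.)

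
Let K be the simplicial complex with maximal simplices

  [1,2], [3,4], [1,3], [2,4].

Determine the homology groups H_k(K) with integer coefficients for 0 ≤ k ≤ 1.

We work with the vertex ordering 1 < 2 < 3 < 4. The simplices of K, each written with vertices in increasing order, are:

  0-simplices (4): [1], [2], [3], [4]
  1-simplices (4): [1,2], [1,3], [2,4], [3,4]

Hence C_0 ≅ Z^4, C_1 ≅ Z^4.

The boundary map ∂_1: C_1 → C_0 sends each edge [p,q] (with p < q) to q − p.
The resulting 4×4 matrix has rank 3, and its Smith normal form has invariant factors (1,1,1).

From H_k ≅ ker(∂_k) / im(∂_{k+1}) we obtain:

  H_0: rank C_0 − rank ∂_1 = 4 − 3 = 1, and the invariant factors of ∂_1 are all 1, so H_0 ≅ Z.
  H_1: rank ker ∂_1 − rank ∂_2 = (4 − 3) − 0 = 1, and there is no ∂_2, so H_1 ≅ Z.

H_0 = Z,  H_1 = Z.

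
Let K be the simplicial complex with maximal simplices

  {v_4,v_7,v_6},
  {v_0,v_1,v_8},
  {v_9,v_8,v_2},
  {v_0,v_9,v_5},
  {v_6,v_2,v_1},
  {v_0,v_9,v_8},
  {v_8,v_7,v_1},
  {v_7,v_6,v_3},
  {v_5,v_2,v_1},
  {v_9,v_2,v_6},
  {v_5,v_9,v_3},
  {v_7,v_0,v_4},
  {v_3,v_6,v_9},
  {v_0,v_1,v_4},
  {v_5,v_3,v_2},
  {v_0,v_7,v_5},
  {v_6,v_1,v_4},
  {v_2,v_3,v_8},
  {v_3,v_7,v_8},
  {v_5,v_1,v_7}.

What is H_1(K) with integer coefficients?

Fix the vertex order v_0 < v_1 < v_2 < v_3 < v_4 < v_5 < v_6 < v_7 < v_8 < v_9 and write every simplex with vertices in increasing order. Then dim K = 2 and the simplices of K are:

  0-simplices (10): [v_0], [v_1], [v_2], [v_3], [v_4], [v_5], [v_6], [v_7], [v_8], [v_9]
  1-simplices (30): (30 of them)
  2-simplices (20): (20 of them)

so the chain groups are C_0 ≅ Z^10, C_1 ≅ Z^30, C_2 ≅ Z^20.

The boundary map ∂_1: C_1 → C_0 is given by ∂[p,q] = [q] − [p]. For instance
  ∂[v_0,v_8] = [v_8] − [v_0].
The 10×30 boundary matrix has rank 9 and Smith normal form diag(1,1,1,1,1,1,1,1,1).

Boundary ∂_2: C_2 → C_1 sends each 2-simplex [p,q,r] to [q,r] − [p,r] + [p,q]. For instance
  ∂[v_3,v_5,v_9] = [v_5,v_9] − [v_3,v_9] + [v_3,v_5],
  ∂[v_1,v_2,v_6] = [v_2,v_6] − [v_1,v_6] + [v_1,v_2].
As a 30×20 matrix over Z this has rank 20, with invariant factors (1,1,1,1,1,1,1,1,1,1,1,1,1,1,1,1,1,1,1,2).

Now H_k = ker ∂_k / im ∂_{k+1}, so:

  H_1: rank ker ∂_1 − rank ∂_2 = (30 − 9) − 20 = 1, and ∂_2 has invariant factor 2 > 1, so H_1 ≅ Z ⊕ Z_2.

H_1 ≅ Z ⊕ Z_2.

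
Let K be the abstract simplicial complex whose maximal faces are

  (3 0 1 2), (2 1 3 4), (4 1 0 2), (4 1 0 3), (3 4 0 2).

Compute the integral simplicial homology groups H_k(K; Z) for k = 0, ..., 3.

H_0 ≅ Z,  H_1 = 0,  H_2 = 0,  H_3 ≅ Z.

Fix the vertex order 0 < 1 < 2 < 3 < 4 and write every simplex with vertices in increasing order. Then dim K = 3 and the simplices of K are:

  0-simplices (5): [0], [1], [2], [3], [4]
  1-simplices (10): [0,1], [0,2], [0,3], [0,4], [1,2], [1,3], [1,4], [2,3], [2,4], [3,4]
  2-simplices (10): [0,1,2], [0,1,3], [0,1,4], [0,2,3], [0,2,4], [0,3,4], [1,2,3], [1,2,4], [1,3,4], [2,3,4]
  3-simplices (5): [0,1,2,3], [0,1,2,4], [0,1,3,4], [0,2,3,4], [1,2,3,4]

giving chain groups C_0 ≅ Z^5, C_1 ≅ Z^10, C_2 ≅ Z^10, C_3 ≅ Z^5.

∂_1: C_1 → C_0 sends each edge [p,q] (with p < q) to q − p.
The resulting 5×10 matrix has rank 4, and its Smith normal form has invariant factors (1,1,1,1).

∂_2: C_2 → C_1 acts by ∂[p,q,r] = [q,r] − [p,r] + [p,q]. For instance
  ∂[0,2,3] = [2,3] − [0,3] + [0,2],
  ∂[0,1,3] = [1,3] − [0,3] + [0,1].
The 10×10 boundary matrix has rank 6 and Smith normal form diag(1,1,1,1,1,1).

The boundary map ∂_3: C_3 → C_2 sends each 3-simplex σ to the alternating sum Σ_i (−1)^i (σ with its i-th vertex removed). For instance
  ∂[0,1,2,3] = [1,2,3] − [0,2,3] + [0,1,3] − [0,1,2],
  ∂[0,2,3,4] = [2,3,4] − [0,3,4] + [0,2,4] − [0,2,3].
The resulting 10×5 matrix has rank 4, and its Smith normal form has invariant factors (1,1,1,1).

Reading off H_k = ker ∂_k / im ∂_{k+1}:

  H_0: rank C_0 − rank ∂_1 = 5 − 4 = 1, and the invariant factors of ∂_1 are all 1, so H_0 ≅ Z.
  H_1: rank ker ∂_1 − rank ∂_2 = (10 − 4) − 6 = 0, and the invariant factors of ∂_2 are all 1, so H_1 ≅ 0.
  H_2: rank ker ∂_2 − rank ∂_3 = (10 − 6) − 4 = 0, and the invariant factors of ∂_3 are all 1, so H_2 ≅ 0.
  H_3: rank ker ∂_3 − rank ∂_4 = (5 − 4) − 0 = 1, and there is no ∂_4, so H_3 ≅ Z.

As a check, the Euler characteristic is 5 − 10 + 10 − 5 = 0, which agrees with 1 − 0 + 0 − 1 = 0.
(K is a triangulation of the 3-sphere S^3.)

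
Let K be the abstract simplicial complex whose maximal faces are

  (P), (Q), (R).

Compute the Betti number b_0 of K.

We work with the vertex ordering P < Q < R. The simplices of K, each written with vertices in increasing order, are:

  0-simplices (3): P, Q, R

so the chain groups are C_0 ≅ Z^3.

From H_k ≅ ker(∂_k) / im(∂_{k+1}) we obtain:

  H_0: rank C_0 − rank ∂_1 = 3 − 0 = 3, and there is no ∂_1, so H_0 = Z^3.

Hence the Betti numbers are b_0 = 3.

b_0 = 3.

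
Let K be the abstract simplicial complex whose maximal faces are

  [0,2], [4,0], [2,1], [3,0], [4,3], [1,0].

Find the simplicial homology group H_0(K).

H_0 ≅ Z.

We work with the vertex ordering 0 < 1 < 2 < 3 < 4. The simplices of K, each written with vertices in increasing order, are:

  0-simplices (5): [0], [1], [2], [3], [4]
  1-simplices (6): [0,1], [0,2], [0,3], [0,4], [1,2], [3,4]

Hence C_0 ≅ Z^5, C_1 ≅ Z^6.

The boundary map ∂_1: C_1 → C_0 maps an edge to its endpoints' difference, ∂[p,q] = q − p.
As a 5×6 matrix over Z this has rank 4, with invariant factors (1,1,1,1).

From H_k ≅ ker(∂_k) / im(∂_{k+1}) we obtain:

  H_0: rank C_0 − rank ∂_1 = 5 − 4 = 1, and the invariant factors of ∂_1 are all 1, so H_0 = Z.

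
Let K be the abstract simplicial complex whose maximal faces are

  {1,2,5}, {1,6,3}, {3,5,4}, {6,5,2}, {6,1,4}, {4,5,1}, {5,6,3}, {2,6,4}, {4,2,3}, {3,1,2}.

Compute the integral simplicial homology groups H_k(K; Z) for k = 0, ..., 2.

We work with the vertex ordering 1 < 2 < 3 < 4 < 5 < 6. The simplices of K, each written with vertices in increasing order, are:

  0-simplices (6): [1], [2], [3], [4], [5], [6]
  1-simplices (15): [1,2], [1,3], [1,4], [1,5], [1,6], [2,3], [2,4], [2,5], [2,6], [3,4], [3,5], [3,6], [4,5], [4,6], [5,6]
  2-simplices (10): [1,2,3], [1,2,5], [1,3,6], [1,4,5], [1,4,6], [2,3,4], [2,4,6], [2,5,6], [3,4,5], [3,5,6]

so the chain groups are C_0 ≅ Z^6, C_1 ≅ Z^15, C_2 ≅ Z^10.

∂_1: C_1 → C_0 is given by ∂[p,q] = [q] − [p].
The 6×15 boundary matrix has rank 5 and Smith normal form diag(1,1,1,1,1).

∂_2: C_2 → C_1 sends each 2-simplex [p,q,r] to [q,r] − [p,r] + [p,q]. For instance
  ∂[3,5,6] = [5,6] − [3,6] + [3,5],
  ∂[3,4,5] = [4,5] − [3,5] + [3,4].
The resulting 15×10 matrix has rank 10, and its Smith normal form has invariant factors (1,1,1,1,1,1,1,1,1,2).

Computing H_k = (kernel of ∂_k) / (image of ∂_{k+1}):

  H_0: rank C_0 − rank ∂_1 = 6 − 5 = 1, and the invariant factors of ∂_1 are all 1, so H_0 ≅ Z.
  H_1: rank ker ∂_1 − rank ∂_2 = (15 − 5) − 10 = 0, and ∂_2 has invariant factor 2 > 1, so H_1 ≅ Z_2.
  H_2: rank ker ∂_2 − rank ∂_3 = (10 − 10) − 0 = 0, and there is no ∂_3, so H_2 ≅ 0.

H_0 = Z,  H_1 = Z_2,  H_2 = 0.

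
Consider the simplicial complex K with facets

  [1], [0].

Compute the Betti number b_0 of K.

Take the total order 0 < 1 on the vertex set. Then K (dimension 0) consists of the simplices:

  0-simplices (2): [0], [1]

so the chain groups are C_0 ≅ Z^2.

Computing H_k = (kernel of ∂_k) / (image of ∂_{k+1}):

  H_0: rank C_0 − rank ∂_1 = 2 − 0 = 2, and there is no ∂_1, so H_0 ≅ Z^2.

Hence the Betti numbers are b_0 = 2.

b_0 = 2.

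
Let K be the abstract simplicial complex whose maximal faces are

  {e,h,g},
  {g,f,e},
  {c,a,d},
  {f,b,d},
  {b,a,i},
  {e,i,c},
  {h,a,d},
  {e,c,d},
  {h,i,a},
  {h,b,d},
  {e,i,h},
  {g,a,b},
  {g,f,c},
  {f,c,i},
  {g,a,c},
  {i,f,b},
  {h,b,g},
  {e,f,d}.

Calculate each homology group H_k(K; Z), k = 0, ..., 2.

Order the vertices as a < b < c < d < e < f < g < h < i. Listing each simplex with vertices in this order, K has dimension 2 with simplices:

  0-simplices (9): a, b, c, d, e, f, g, h, i
  1-simplices (27): ab, ac, ad, ag, ah, ai, bd, bf, bg, bh, bi, cd, ce, cf, cg, ci, de, df, dh, ef, eg, eh, ei, fg, fi, gh, hi
  2-simplices (18): abg, abi, acd, acg, adh, ahi, bdf, bdh, bfi, bgh, cde, cei, cfg, cfi, def, efg, egh, ehi

Hence C_0 ≅ Z^9, C_1 ≅ Z^27, C_2 ≅ Z^18.

The boundary map ∂_1: C_1 → C_0 sends each edge [p,q] (with p < q) to q − p. For instance
  ∂ai = i − a.
As a 9×27 matrix over Z this has rank 8, with invariant factors (1,1,1,1,1,1,1,1).

The boundary map ∂_2: C_2 → C_1 maps a triangle to the signed sum of its edges. For instance
  ∂adh = dh − ah + ad,
  ∂cei = ei − ci + ce.
As a 27×18 matrix over Z this has rank 18, with invariant factors (1,1,1,1,1,1,1,1,1,1,1,1,1,1,1,1,1,2).

Now H_k = ker ∂_k / im ∂_{k+1}, so:

  H_0: rank C_0 − rank ∂_1 = 9 − 8 = 1, and the invariant factors of ∂_1 are all 1, so H_0 ≅ Z.
  H_1: rank ker ∂_1 − rank ∂_2 = (27 − 8) − 18 = 1, and ∂_2 has invariant factor 2 > 1, so H_1 ≅ Z ⊕ Z_2.
  H_2: rank ker ∂_2 − rank ∂_3 = (18 − 18) − 0 = 0, and there is no ∂_3, so H_2 ≅ 0.

As a check, the Euler characteristic is 9 − 27 + 18 = 0, which agrees with 1 − 1 + 0 = 0.

H_0 = Z,  H_1 = Z ⊕ Z_2,  H_2 = 0.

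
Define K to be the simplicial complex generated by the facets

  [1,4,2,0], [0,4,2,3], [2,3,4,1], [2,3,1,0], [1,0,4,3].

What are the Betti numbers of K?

Fix the vertex order 0 < 1 < 2 < 3 < 4 and write every simplex with vertices in increasing order. Then dim K = 3 and the simplices of K are:

  0-simplices (5): [0], [1], [2], [3], [4]
  1-simplices (10): [0,1], [0,2], [0,3], [0,4], [1,2], [1,3], [1,4], [2,3], [2,4], [3,4]
  2-simplices (10): [0,1,2], [0,1,3], [0,1,4], [0,2,3], [0,2,4], [0,3,4], [1,2,3], [1,2,4], [1,3,4], [2,3,4]
  3-simplices (5): [0,1,2,3], [0,1,2,4], [0,1,3,4], [0,2,3,4], [1,2,3,4]

Hence C_0 ≅ Z^5, C_1 ≅ Z^10, C_2 ≅ Z^10, C_3 ≅ Z^5.

The boundary map ∂_1: C_1 → C_0 is given by ∂[p,q] = [q] − [p]. For instance
  ∂[2,3] = [3] − [2].
This gives a 5×10 integer matrix of rank 4; reducing to Smith normal form yields diagonal entries (1,1,1,1).

∂_2: C_2 → C_1 sends each 2-simplex [p,q,r] to [q,r] − [p,r] + [p,q]. For instance
  ∂[0,2,3] = [2,3] − [0,3] + [0,2],
  ∂[0,2,4] = [2,4] − [0,4] + [0,2].
This gives a 10×10 integer matrix of rank 6; reducing to Smith normal form yields diagonal entries (1,1,1,1,1,1).

Boundary ∂_3: C_3 → C_2 sends each 3-simplex σ to the alternating sum Σ_i (−1)^i (σ with its i-th vertex removed). For instance
  ∂[0,1,2,3] = [1,2,3] − [0,2,3] + [0,1,3] − [0,1,2],
  ∂[0,1,3,4] = [1,3,4] − [0,3,4] + [0,1,4] − [0,1,3].
The resulting 10×5 matrix has rank 4, and its Smith normal form has invariant factors (1,1,1,1).

From H_k ≅ ker(∂_k) / im(∂_{k+1}) we obtain:

  H_0: rank C_0 − rank ∂_1 = 5 − 4 = 1, and the invariant factors of ∂_1 are all 1, so H_0 ≅ Z.
  H_1: rank ker ∂_1 − rank ∂_2 = (10 − 4) − 6 = 0, and the invariant factors of ∂_2 are all 1, so H_1 ≅ 0.
  H_2: rank ker ∂_2 − rank ∂_3 = (10 − 6) − 4 = 0, and the invariant factors of ∂_3 are all 1, so H_2 ≅ 0.
  H_3: rank ker ∂_3 − rank ∂_4 = (5 − 4) − 0 = 1, and there is no ∂_4, so H_3 ≅ Z.

Hence the Betti numbers are b_0 = 1, b_1 = 0, b_2 = 0, b_3 = 1.

b_0 = 1, b_1 = 0, b_2 = 0, b_3 = 1.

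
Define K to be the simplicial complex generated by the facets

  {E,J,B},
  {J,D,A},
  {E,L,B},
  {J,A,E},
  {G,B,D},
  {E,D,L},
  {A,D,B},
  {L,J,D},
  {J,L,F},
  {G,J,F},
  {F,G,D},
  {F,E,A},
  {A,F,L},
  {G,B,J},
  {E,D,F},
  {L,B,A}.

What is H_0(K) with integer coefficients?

Take the total order A < B < D < E < F < G < J < L on the vertex set. Then K (dimension 2) consists of the simplices:

  0-simplices (8): A, B, D, E, F, G, J, L
  1-simplices (24): AB, AD, AE, AF, AJ, AL, BD, BE, BG, BJ, BL, DE, DF, DG, DJ, DL, EF, EJ, EL, FG, FJ, FL, GJ, JL
  2-simplices (16): ABD, ABL, ADJ, AEF, AEJ, AFL, BDG, BEJ, BEL, BGJ, DEF, DEL, DFG, DJL, FGJ, FJL

giving chain groups C_0 ≅ Z^8, C_1 ≅ Z^24, C_2 ≅ Z^16.

∂_1: C_1 → C_0 is given by ∂[p,q] = [q] − [p].
As a 8×24 matrix over Z this has rank 7, with invariant factors (1,1,1,1,1,1,1).

∂_2: C_2 → C_1 sends each 2-simplex [p,q,r] to [q,r] − [p,r] + [p,q]. For instance
  ∂DEF = EF − DF + DE,
  ∂AEJ = EJ − AJ + AE.
The 24×16 boundary matrix has rank 15 and Smith normal form diag(1,1,1,1,1,1,1,1,1,1,1,1,1,1,1).

From H_k ≅ ker(∂_k) / im(∂_{k+1}) we obtain:

  H_0: rank C_0 − rank ∂_1 = 8 − 7 = 1, and the invariant factors of ∂_1 are all 1, so H_0 = Z.

(K is a triangulation of the torus T^2.)

H_0 ≅ Z.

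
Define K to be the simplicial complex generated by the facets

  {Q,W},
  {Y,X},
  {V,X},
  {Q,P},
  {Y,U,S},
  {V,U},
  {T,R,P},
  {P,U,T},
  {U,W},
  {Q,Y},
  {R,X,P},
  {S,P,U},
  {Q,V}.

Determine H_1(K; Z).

H_1 = Z^5.

We work with the vertex ordering P < Q < R < S < T < U < V < W < X < Y. The simplices of K, each written with vertices in increasing order, are:

  0-simplices (10): P, Q, R, S, T, U, V, W, X, Y
  1-simplices (19): PQ, PR, PS, PT, PU, PX, QV, QW, QY, RT, RX, SU, SY, TU, UV, UW, UY, VX, XY
  2-simplices (5): PRT, PRX, PSU, PTU, SUY

Hence C_0 ≅ Z^10, C_1 ≅ Z^19, C_2 ≅ Z^5.

∂_1: C_1 → C_0 maps an edge to its endpoints' difference, ∂[p,q] = q − p. For instance
  ∂TU = U − T.
As a 10×19 matrix over Z this has rank 9, with invariant factors (1,1,1,1,1,1,1,1,1).

Boundary ∂_2: C_2 → C_1 acts by ∂[p,q,r] = [q,r] − [p,r] + [p,q]. For instance
  ∂PTU = TU − PU + PT,
  ∂SUY = UY − SY + SU.
This gives a 19×5 integer matrix of rank 5; reducing to Smith normal form yields diagonal entries (1,1,1,1,1).

Computing H_k = (kernel of ∂_k) / (image of ∂_{k+1}):

  H_1: rank ker ∂_1 − rank ∂_2 = (19 − 9) − 5 = 5, and the invariant factors of ∂_2 are all 1, so H_1 ≅ Z^5.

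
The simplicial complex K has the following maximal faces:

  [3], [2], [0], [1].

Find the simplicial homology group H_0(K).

Fix the vertex order 0 < 1 < 2 < 3 and write every simplex with vertices in increasing order. Then dim K = 0 and the simplices of K are:

  0-simplices (4): [0], [1], [2], [3]

Hence C_0 ≅ Z^4.

Computing H_k = (kernel of ∂_k) / (image of ∂_{k+1}):

  H_0: rank C_0 − rank ∂_1 = 4 − 0 = 4, and there is no ∂_1, so H_0 ≅ Z^4.

(K is a triangulation of a set of 4 points.)

H_0 ≅ Z^4.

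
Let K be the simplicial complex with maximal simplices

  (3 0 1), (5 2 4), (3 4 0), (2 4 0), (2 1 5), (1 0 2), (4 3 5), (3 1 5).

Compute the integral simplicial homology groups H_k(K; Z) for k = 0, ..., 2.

We work with the vertex ordering 0 < 1 < 2 < 3 < 4 < 5. The simplices of K, each written with vertices in increasing order, are:

  0-simplices (6): [0], [1], [2], [3], [4], [5]
  1-simplices (12): [0,1], [0,2], [0,3], [0,4], [1,2], [1,3], [1,5], [2,4], [2,5], [3,4], [3,5], [4,5]
  2-simplices (8): [0,1,2], [0,1,3], [0,2,4], [0,3,4], [1,2,5], [1,3,5], [2,4,5], [3,4,5]

Hence C_0 ≅ Z^6, C_1 ≅ Z^12, C_2 ≅ Z^8.

∂_1: C_1 → C_0 is given by ∂[p,q] = [q] − [p].
The resulting 6×12 matrix has rank 5, and its Smith normal form has invariant factors (1,1,1,1,1).

∂_2: C_2 → C_1 sends each 2-simplex [p,q,r] to [q,r] − [p,r] + [p,q]. For instance
  ∂[0,2,4] = [2,4] − [0,4] + [0,2],
  ∂[1,2,5] = [2,5] − [1,5] + [1,2].
This gives a 12×8 integer matrix of rank 7; reducing to Smith normal form yields diagonal entries (1,1,1,1,1,1,1).

From H_k ≅ ker(∂_k) / im(∂_{k+1}) we obtain:

  H_0: rank C_0 − rank ∂_1 = 6 − 5 = 1, and the invariant factors of ∂_1 are all 1, so H_0 = Z.
  H_1: rank ker ∂_1 − rank ∂_2 = (12 − 5) − 7 = 0, and the invariant factors of ∂_2 are all 1, so H_1 = 0.
  H_2: rank ker ∂_2 − rank ∂_3 = (8 − 7) − 0 = 1, and there is no ∂_3, so H_2 = Z.

H_0 ≅ Z,  H_1 = 0,  H_2 ≅ Z.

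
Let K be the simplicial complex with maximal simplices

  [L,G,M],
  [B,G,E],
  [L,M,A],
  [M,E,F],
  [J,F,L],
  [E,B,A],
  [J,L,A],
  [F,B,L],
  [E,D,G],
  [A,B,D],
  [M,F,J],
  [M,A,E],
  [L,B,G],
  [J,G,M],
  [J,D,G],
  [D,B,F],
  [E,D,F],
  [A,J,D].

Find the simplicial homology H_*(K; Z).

H_0 ≅ Z,  H_1 ≅ Z ⊕ Z/2Z,  H_2 = 0.

Order the vertices as A < B < D < E < F < G < J < L < M. Listing each simplex with vertices in this order, K has dimension 2 with simplices:

  0-simplices (9): A, B, D, E, F, G, J, L, M
  1-simplices (27): AB, AD, AE, AJ, AL, AM, BD, BE, BF, BG, BL, DE, DF, DG, DJ, EF, EG, EM, FJ, FL, FM, GJ, GL, GM, JL, JM, LM
  2-simplices (18): ABD, ABE, ADJ, AEM, AJL, ALM, BDF, BEG, BFL, BGL, DEF, DEG, DGJ, EFM, FJL, FJM, GJM, GLM

giving chain groups C_0 ≅ Z^9, C_1 ≅ Z^27, C_2 ≅ Z^18.

Boundary ∂_1: C_1 → C_0 sends each edge [p,q] (with p < q) to q − p. For instance
  ∂JL = L − J.
This gives a 9×27 integer matrix of rank 8; reducing to Smith normal form yields diagonal entries (1,1,1,1,1,1,1,1).

Boundary ∂_2: C_2 → C_1 sends each 2-simplex [p,q,r] to [q,r] − [p,r] + [p,q]. For instance
  ∂GLM = LM − GM + GL,
  ∂ALM = LM − AM + AL.
The 27×18 boundary matrix has rank 18 and Smith normal form diag(1,1,1,1,1,1,1,1,1,1,1,1,1,1,1,1,1,2).

From H_k ≅ ker(∂_k) / im(∂_{k+1}) we obtain:

  H_0: rank C_0 − rank ∂_1 = 9 − 8 = 1, and the invariant factors of ∂_1 are all 1, so H_0 ≅ Z.
  H_1: rank ker ∂_1 − rank ∂_2 = (27 − 8) − 18 = 1, and ∂_2 has invariant factor 2 > 1, so H_1 ≅ Z ⊕ Z/2Z.
  H_2: rank ker ∂_2 − rank ∂_3 = (18 − 18) − 0 = 0, and there is no ∂_3, so H_2 ≅ 0.

As a check, the Euler characteristic is 9 − 27 + 18 = 0, which agrees with 1 − 1 + 0 = 0.
(K is a triangulation of the Klein bottle.)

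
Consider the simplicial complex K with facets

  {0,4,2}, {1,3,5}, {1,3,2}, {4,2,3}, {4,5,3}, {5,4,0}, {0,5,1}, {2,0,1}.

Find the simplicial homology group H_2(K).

H_2 ≅ Z.

Order the vertices as 0 < 1 < 2 < 3 < 4 < 5. Listing each simplex with vertices in this order, K has dimension 2 with simplices:

  0-simplices (6): [0], [1], [2], [3], [4], [5]
  1-simplices (12): [0,1], [0,2], [0,4], [0,5], [1,2], [1,3], [1,5], [2,3], [2,4], [3,4], [3,5], [4,5]
  2-simplices (8): [0,1,2], [0,1,5], [0,2,4], [0,4,5], [1,2,3], [1,3,5], [2,3,4], [3,4,5]

so the chain groups are C_0 ≅ Z^6, C_1 ≅ Z^12, C_2 ≅ Z^8.

∂_1: C_1 → C_0 sends each edge [p,q] (with p < q) to q − p. For instance
  ∂[1,2] = [2] − [1].
As a 6×12 matrix over Z this has rank 5, with invariant factors (1,1,1,1,1).

Boundary ∂_2: C_2 → C_1 acts by ∂[p,q,r] = [q,r] − [p,r] + [p,q]. For instance
  ∂[0,1,5] = [1,5] − [0,5] + [0,1],
  ∂[1,2,3] = [2,3] − [1,3] + [1,2].
As a 12×8 matrix over Z this has rank 7, with invariant factors (1,1,1,1,1,1,1).

Reading off H_k = ker ∂_k / im ∂_{k+1}:

  H_2: rank ker ∂_2 − rank ∂_3 = (8 − 7) − 0 = 1, and there is no ∂_3, so H_2 ≅ Z.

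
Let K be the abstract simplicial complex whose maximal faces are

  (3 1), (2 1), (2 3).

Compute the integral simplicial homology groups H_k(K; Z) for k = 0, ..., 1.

Order the vertices as 1 < 2 < 3. Listing each simplex with vertices in this order, K has dimension 1 with simplices:

  0-simplices (3): [1], [2], [3]
  1-simplices (3): [1,2], [1,3], [2,3]

giving chain groups C_0 ≅ Z^3, C_1 ≅ Z^3.

The boundary map ∂_1: C_1 → C_0 sends each edge [p,q] (with p < q) to q − p.
The 3×3 boundary matrix has rank 2 and Smith normal form diag(1,1).

Computing H_k = (kernel of ∂_k) / (image of ∂_{k+1}):

  H_0: rank C_0 − rank ∂_1 = 3 − 2 = 1, and the invariant factors of ∂_1 are all 1, so H_0 = Z.
  H_1: rank ker ∂_1 − rank ∂_2 = (3 − 2) − 0 = 1, and there is no ∂_2, so H_1 = Z.

As a check, the Euler characteristic is 3 − 3 = 0, which agrees with 1 − 1 = 0.

H_0 = Z,  H_1 = Z.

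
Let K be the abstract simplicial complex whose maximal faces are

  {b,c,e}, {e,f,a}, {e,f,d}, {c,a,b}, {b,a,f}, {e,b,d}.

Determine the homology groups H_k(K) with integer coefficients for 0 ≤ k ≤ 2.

K has 6 vertices, 12 edges, 6 triangles.
rank ∂_0 = 0, rank ∂_1 = 5 ⇒ b_0 = 6 − 0 − 5 = 1; all invariant factors of ∂_1 are 1 so no torsion. So H_0 = Z.
rank ∂_1 = 5, rank ∂_2 = 6 ⇒ b_1 = 12 − 5 − 6 = 1; all invariant factors of ∂_2 are 1 so no torsion. So H_1 = Z.
rank ∂_2 = 6, rank ∂_3 = 0 ⇒ b_2 = 6 − 6 − 0 = 0. So H_2 = 0.

H_0 ≅ Z,  H_1 ≅ Z,  H_2 = 0.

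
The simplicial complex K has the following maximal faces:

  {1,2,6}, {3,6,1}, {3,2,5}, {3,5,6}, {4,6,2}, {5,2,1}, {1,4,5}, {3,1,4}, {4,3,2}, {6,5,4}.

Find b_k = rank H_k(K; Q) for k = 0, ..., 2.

b_0 = 1, b_1 = 0, b_2 = 0.

Fix the vertex order 1 < 2 < 3 < 4 < 5 < 6 and write every simplex with vertices in increasing order. Then dim K = 2 and the simplices of K are:

  0-simplices (6): [1], [2], [3], [4], [5], [6]
  1-simplices (15): [1,2], [1,3], [1,4], [1,5], [1,6], [2,3], [2,4], [2,5], [2,6], [3,4], [3,5], [3,6], [4,5], [4,6], [5,6]
  2-simplices (10): [1,2,5], [1,2,6], [1,3,4], [1,3,6], [1,4,5], [2,3,4], [2,3,5], [2,4,6], [3,5,6], [4,5,6]

Hence C_0 ≅ Z^6, C_1 ≅ Z^15, C_2 ≅ Z^10.

∂_1: C_1 → C_0 is given by ∂[p,q] = [q] − [p]. For instance
  ∂[1,4] = [4] − [1].
The 6×15 boundary matrix has rank 5 and Smith normal form diag(1,1,1,1,1).

∂_2: C_2 → C_1 acts by ∂[p,q,r] = [q,r] − [p,r] + [p,q]. For instance
  ∂[2,4,6] = [4,6] − [2,6] + [2,4],
  ∂[3,5,6] = [5,6] − [3,6] + [3,5].
The resulting 15×10 matrix has rank 10, and its Smith normal form has invariant factors (1,1,1,1,1,1,1,1,1,2).

From H_k ≅ ker(∂_k) / im(∂_{k+1}) we obtain:

  H_0: rank C_0 − rank ∂_1 = 6 − 5 = 1, and the invariant factors of ∂_1 are all 1, so H_0 = Z.
  H_1: rank ker ∂_1 − rank ∂_2 = (15 − 5) − 10 = 0, and ∂_2 has invariant factor 2 > 1, so H_1 = Z/2.
  H_2: rank ker ∂_2 − rank ∂_3 = (10 − 10) − 0 = 0, and there is no ∂_3, so H_2 = 0.

As a check, the Euler characteristic is 6 − 15 + 10 = 1, which agrees with 1 − 0 + 0 = 1.
(K is a triangulation of the real projective plane RP^2.)

Hence the Betti numbers are b_0 = 1, b_1 = 0, b_2 = 0.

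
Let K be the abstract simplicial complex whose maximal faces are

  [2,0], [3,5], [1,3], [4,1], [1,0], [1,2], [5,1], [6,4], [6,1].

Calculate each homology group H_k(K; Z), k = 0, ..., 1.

H_0 = Z,  H_1 = Z^3.

Take the total order 0 < 1 < 2 < 3 < 4 < 5 < 6 on the vertex set. Then K (dimension 1) consists of the simplices:

  0-simplices (7): [0], [1], [2], [3], [4], [5], [6]
  1-simplices (9): [0,1], [0,2], [1,2], [1,3], [1,4], [1,5], [1,6], [3,5], [4,6]

so the chain groups are C_0 ≅ Z^7, C_1 ≅ Z^9.

The boundary map ∂_1: C_1 → C_0 is given by ∂[p,q] = [q] − [p]. For instance
  ∂[3,5] = [5] − [3].
The 7×9 boundary matrix has rank 6 and Smith normal form diag(1,1,1,1,1,1).

Now H_k = ker ∂_k / im ∂_{k+1}, so:

  H_0: rank C_0 − rank ∂_1 = 7 − 6 = 1, and the invariant factors of ∂_1 are all 1, so H_0 = Z.
  H_1: rank ker ∂_1 − rank ∂_2 = (9 − 6) − 0 = 3, and there is no ∂_2, so H_1 = Z^3.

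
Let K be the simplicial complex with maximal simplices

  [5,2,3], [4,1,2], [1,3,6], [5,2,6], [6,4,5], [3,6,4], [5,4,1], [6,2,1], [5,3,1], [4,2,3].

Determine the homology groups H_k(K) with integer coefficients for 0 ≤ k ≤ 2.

H_0 = Z,  H_1 = Z/2Z,  H_2 = 0.

We work with the vertex ordering 1 < 2 < 3 < 4 < 5 < 6. The simplices of K, each written with vertices in increasing order, are:

  0-simplices (6): [1], [2], [3], [4], [5], [6]
  1-simplices (15): [1,2], [1,3], [1,4], [1,5], [1,6], [2,3], [2,4], [2,5], [2,6], [3,4], [3,5], [3,6], [4,5], [4,6], [5,6]
  2-simplices (10): [1,2,4], [1,2,6], [1,3,5], [1,3,6], [1,4,5], [2,3,4], [2,3,5], [2,5,6], [3,4,6], [4,5,6]

so the chain groups are C_0 ≅ Z^6, C_1 ≅ Z^15, C_2 ≅ Z^10.

∂_1: C_1 → C_0 sends each edge [p,q] (with p < q) to q − p.
As a 6×15 matrix over Z this has rank 5, with invariant factors (1,1,1,1,1).

The boundary map ∂_2: C_2 → C_1 acts by ∂[p,q,r] = [q,r] − [p,r] + [p,q]. For instance
  ∂[4,5,6] = [5,6] − [4,6] + [4,5],
  ∂[2,5,6] = [5,6] − [2,6] + [2,5].
This gives a 15×10 integer matrix of rank 10; reducing to Smith normal form yields diagonal entries (1,1,1,1,1,1,1,1,1,2).

Now H_k = ker ∂_k / im ∂_{k+1}, so:

  H_0: rank C_0 − rank ∂_1 = 6 − 5 = 1, and the invariant factors of ∂_1 are all 1, so H_0 = Z.
  H_1: rank ker ∂_1 − rank ∂_2 = (15 − 5) − 10 = 0, and ∂_2 has invariant factor 2 > 1, so H_1 = Z/2Z.
  H_2: rank ker ∂_2 − rank ∂_3 = (10 − 10) − 0 = 0, and there is no ∂_3, so H_2 = 0.

As a check, the Euler characteristic is 6 − 15 + 10 = 1, which agrees with 1 − 0 + 0 = 1.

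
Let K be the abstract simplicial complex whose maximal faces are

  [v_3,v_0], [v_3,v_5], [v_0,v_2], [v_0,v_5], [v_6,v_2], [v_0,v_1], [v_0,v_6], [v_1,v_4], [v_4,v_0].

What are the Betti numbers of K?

Fix the vertex order v_0 < v_1 < v_2 < v_3 < v_4 < v_5 < v_6 and write every simplex with vertices in increasing order. Then dim K = 1 and the simplices of K are:

  0-simplices (7): [v_0], [v_1], [v_2], [v_3], [v_4], [v_5], [v_6]
  1-simplices (9): [v_0,v_1], [v_0,v_2], [v_0,v_3], [v_0,v_4], [v_0,v_5], [v_0,v_6], [v_1,v_4], [v_2,v_6], [v_3,v_5]

giving chain groups C_0 ≅ Z^7, C_1 ≅ Z^9.

∂_1: C_1 → C_0 maps an edge to its endpoints' difference, ∂[p,q] = q − p.
The 7×9 boundary matrix has rank 6 and Smith normal form diag(1,1,1,1,1,1).

From H_k ≅ ker(∂_k) / im(∂_{k+1}) we obtain:

  H_0: rank C_0 − rank ∂_1 = 7 − 6 = 1, and the invariant factors of ∂_1 are all 1, so H_0 ≅ Z.
  H_1: rank ker ∂_1 − rank ∂_2 = (9 − 6) − 0 = 3, and there is no ∂_2, so H_1 ≅ Z^3.

As a check, the Euler characteristic is 7 − 9 = -2, which agrees with 1 − 3 = -2.
(K is a triangulation of a wedge of 3 circles.)

Hence the Betti numbers are b_0 = 1, b_1 = 3.

b_0 = 1, b_1 = 3.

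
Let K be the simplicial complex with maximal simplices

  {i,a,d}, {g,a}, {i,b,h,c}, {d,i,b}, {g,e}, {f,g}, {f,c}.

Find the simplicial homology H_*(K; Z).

H_0 = Z,  H_1 = Z,  H_2 = 0,  H_3 = 0.

Order the vertices as a < b < c < d < e < f < g < h < i. Listing each simplex with vertices in this order, K has dimension 3 with simplices:

  0-simplices (9): a, b, c, d, e, f, g, h, i
  1-simplices (14): ad, ag, ai, bc, bd, bh, bi, cf, ch, ci, di, eg, fg, hi
  2-simplices (6): adi, bch, bci, bdi, bhi, chi
  3-simplices (1): bchi

so the chain groups are C_0 ≅ Z^9, C_1 ≅ Z^14, C_2 ≅ Z^6, C_3 ≅ Z^1.

∂_1: C_1 → C_0 maps an edge to its endpoints' difference, ∂[p,q] = q − p. For instance
  ∂hi = i − h.
This gives a 9×14 integer matrix of rank 8; reducing to Smith normal form yields diagonal entries (1,1,1,1,1,1,1,1).

The boundary map ∂_2: C_2 → C_1 maps a triangle to the signed sum of its edges. For instance
  ∂bch = ch − bh + bc,
  ∂adi = di − ai + ad.
The resulting 14×6 matrix has rank 5, and its Smith normal form has invariant factors (1,1,1,1,1).

The boundary map ∂_3: C_3 → C_2 sends each 3-simplex σ to the alternating sum Σ_i (−1)^i (σ with its i-th vertex removed). For instance
  ∂bchi = chi − bhi + bci − bch.
As a 6×1 matrix over Z this has rank 1, with invariant factors (1).

Reading off H_k = ker ∂_k / im ∂_{k+1}:

  H_0: rank C_0 − rank ∂_1 = 9 − 8 = 1, and the invariant factors of ∂_1 are all 1, so H_0 ≅ Z.
  H_1: rank ker ∂_1 − rank ∂_2 = (14 − 8) − 5 = 1, and the invariant factors of ∂_2 are all 1, so H_1 ≅ Z.
  H_2: rank ker ∂_2 − rank ∂_3 = (6 − 5) − 1 = 0, and the invariant factors of ∂_3 are all 1, so H_2 ≅ 0.
  H_3: rank ker ∂_3 − rank ∂_4 = (1 − 1) − 0 = 0, and there is no ∂_4, so H_3 ≅ 0.

As a check, the Euler characteristic is 9 − 14 + 6 − 1 = 0, which agrees with 1 − 1 + 0 − 0 = 0.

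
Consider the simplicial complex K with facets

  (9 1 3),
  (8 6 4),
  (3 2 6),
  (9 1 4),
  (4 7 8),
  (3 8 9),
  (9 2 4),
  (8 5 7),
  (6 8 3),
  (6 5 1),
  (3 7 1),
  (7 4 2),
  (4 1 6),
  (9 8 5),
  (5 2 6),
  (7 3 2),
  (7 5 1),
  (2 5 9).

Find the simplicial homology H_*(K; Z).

H_0 = Z,  H_1 = Z^2,  H_2 = Z.

Order the vertices as 1 < 2 < 3 < 4 < 5 < 6 < 7 < 8 < 9. Listing each simplex with vertices in this order, K has dimension 2 with simplices:

  0-simplices (9): [1], [2], [3], [4], [5], [6], [7], [8], [9]
  1-simplices (27): (27 of them)
  2-simplices (18): [1,3,7], [1,3,9], [1,4,6], [1,4,9], [1,5,6], [1,5,7], [2,3,6], [2,3,7], [2,4,7], [2,4,9], [2,5,6], [2,5,9], [3,6,8], [3,8,9], [4,6,8], [4,7,8], [5,7,8], [5,8,9]

giving chain groups C_0 ≅ Z^9, C_1 ≅ Z^27, C_2 ≅ Z^18.

Boundary ∂_1: C_1 → C_0 is given by ∂[p,q] = [q] − [p].
The 9×27 boundary matrix has rank 8 and Smith normal form diag(1,1,1,1,1,1,1,1).

Boundary ∂_2: C_2 → C_1 acts by ∂[p,q,r] = [q,r] − [p,r] + [p,q]. For instance
  ∂[3,6,8] = [6,8] − [3,8] + [3,6],
  ∂[5,7,8] = [7,8] − [5,8] + [5,7].
The 27×18 boundary matrix has rank 17 and Smith normal form diag(1,1,1,1,1,1,1,1,1,1,1,1,1,1,1,1,1).

Computing H_k = (kernel of ∂_k) / (image of ∂_{k+1}):

  H_0: rank C_0 − rank ∂_1 = 9 − 8 = 1, and the invariant factors of ∂_1 are all 1, so H_0 ≅ Z.
  H_1: rank ker ∂_1 − rank ∂_2 = (27 − 8) − 17 = 2, and the invariant factors of ∂_2 are all 1, so H_1 ≅ Z^2.
  H_2: rank ker ∂_2 − rank ∂_3 = (18 − 17) − 0 = 1, and there is no ∂_3, so H_2 ≅ Z.

As a check, the Euler characteristic is 9 − 27 + 18 = 0, which agrees with 1 − 2 + 1 = 0.
(K is a triangulation of the torus T^2.)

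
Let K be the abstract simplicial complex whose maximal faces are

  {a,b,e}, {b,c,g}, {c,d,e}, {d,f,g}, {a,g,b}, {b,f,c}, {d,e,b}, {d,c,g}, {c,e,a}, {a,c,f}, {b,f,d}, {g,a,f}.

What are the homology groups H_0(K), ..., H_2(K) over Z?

Take the total order a < b < c < d < e < f < g on the vertex set. Then K (dimension 2) consists of the simplices:

  0-simplices (7): a, b, c, d, e, f, g
  1-simplices (18): ab, ac, ae, af, ag, bc, bd, be, bf, bg, cd, ce, cf, cg, de, df, dg, fg
  2-simplices (12): abe, abg, ace, acf, afg, bcf, bcg, bde, bdf, cde, cdg, dfg

so the chain groups are C_0 ≅ Z^7, C_1 ≅ Z^18, C_2 ≅ Z^12.

The boundary map ∂_1: C_1 → C_0 is given by ∂[p,q] = [q] − [p]. For instance
  ∂ag = g − a.
This gives a 7×18 integer matrix of rank 6; reducing to Smith normal form yields diagonal entries (1,1,1,1,1,1).

Boundary ∂_2: C_2 → C_1 acts by ∂[p,q,r] = [q,r] − [p,r] + [p,q]. For instance
  ∂cdg = dg − cg + cd,
  ∂abg = bg − ag + ab.
This gives a 18×12 integer matrix of rank 12; reducing to Smith normal form yields diagonal entries (1,1,1,1,1,1,1,1,1,1,1,2).

Now H_k = ker ∂_k / im ∂_{k+1}, so:

  H_0: rank C_0 − rank ∂_1 = 7 − 6 = 1, and the invariant factors of ∂_1 are all 1, so H_0 ≅ Z.
  H_1: rank ker ∂_1 − rank ∂_2 = (18 − 6) − 12 = 0, and ∂_2 has invariant factor 2 > 1, so H_1 ≅ Z/2.
  H_2: rank ker ∂_2 − rank ∂_3 = (12 − 12) − 0 = 0, and there is no ∂_3, so H_2 ≅ 0.

As a check, the Euler characteristic is 7 − 18 + 12 = 1, which agrees with 1 − 0 + 0 = 1.

H_0 ≅ Z,  H_1 ≅ Z/2,  H_2 = 0.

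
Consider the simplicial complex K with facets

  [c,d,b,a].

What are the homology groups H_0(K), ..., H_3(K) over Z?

We work with the vertex ordering a < b < c < d. The simplices of K, each written with vertices in increasing order, are:

  0-simplices (4): a, b, c, d
  1-simplices (6): ab, ac, ad, bc, bd, cd
  2-simplices (4): abc, abd, acd, bcd
  3-simplices (1): abcd

giving chain groups C_0 ≅ Z^4, C_1 ≅ Z^6, C_2 ≅ Z^4, C_3 ≅ Z^1.

∂_1: C_1 → C_0 maps an edge to its endpoints' difference, ∂[p,q] = q − p.
As a 4×6 matrix over Z this has rank 3, with invariant factors (1,1,1).

The boundary map ∂_2: C_2 → C_1 acts by ∂[p,q,r] = [q,r] − [p,r] + [p,q]. For instance
  ∂bcd = cd − bd + bc,
  ∂acd = cd − ad + ac.
The resulting 6×4 matrix has rank 3, and its Smith normal form has invariant factors (1,1,1).

Boundary ∂_3: C_3 → C_2 sends each 3-simplex σ to the alternating sum Σ_i (−1)^i (σ with its i-th vertex removed). For instance
  ∂abcd = bcd − acd + abd − abc.
This gives a 4×1 integer matrix of rank 1; reducing to Smith normal form yields diagonal entries (1).

Reading off H_k = ker ∂_k / im ∂_{k+1}:

  H_0: rank C_0 − rank ∂_1 = 4 − 3 = 1, and the invariant factors of ∂_1 are all 1, so H_0 ≅ Z.
  H_1: rank ker ∂_1 − rank ∂_2 = (6 − 3) − 3 = 0, and the invariant factors of ∂_2 are all 1, so H_1 ≅ 0.
  H_2: rank ker ∂_2 − rank ∂_3 = (4 − 3) − 1 = 0, and the invariant factors of ∂_3 are all 1, so H_2 ≅ 0.
  H_3: rank ker ∂_3 − rank ∂_4 = (1 − 1) − 0 = 0, and there is no ∂_4, so H_3 ≅ 0.

As a check, the Euler characteristic is 4 − 6 + 4 − 1 = 1, which agrees with 1 − 0 + 0 − 0 = 1.
(K is a triangulation of the 3-simplex.)

H_0 = Z,  H_1 = 0,  H_2 = 0,  H_3 = 0.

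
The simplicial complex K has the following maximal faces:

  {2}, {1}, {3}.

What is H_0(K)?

Fix the vertex order 1 < 2 < 3 and write every simplex with vertices in increasing order. Then dim K = 0 and the simplices of K are:

  0-simplices (3): [1], [2], [3]

giving chain groups C_0 ≅ Z^3.

Reading off H_k = ker ∂_k / im ∂_{k+1}:

  H_0: rank C_0 − rank ∂_1 = 3 − 0 = 3, and there is no ∂_1, so H_0 ≅ Z^3.

(K is a triangulation of a set of 3 points.)

H_0 ≅ Z^3.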